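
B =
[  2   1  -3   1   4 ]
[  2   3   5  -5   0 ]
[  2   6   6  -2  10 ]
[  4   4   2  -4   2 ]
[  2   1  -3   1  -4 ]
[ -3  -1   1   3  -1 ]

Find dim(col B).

4

Row reduce to echelon form.
R2 ← R2 − R1: [0, 2, 8, -6, -4]
R3 ← R3 − R1: [0, 5, 9, -3, 6]
R4 ← R4 − (2)·R1: [0, 2, 8, -6, -6]
R5 ← R5 − R1: [0, 0, 0, 0, -8]
R6 ← R6 + (3/2)·R1: [0, 1/2, -7/2, 9/2, 5]
R3 ← R3 − (5/2)·R2: [0, 0, -11, 12, 16]
R4 ← R4 − R2: [0, 0, 0, 0, -2]
R6 ← R6 − (1/4)·R2: [0, 0, -11/2, 6, 6]
R6 ← R6 − (1/2)·R3: [0, 0, 0, 0, -2]
R5 ← R5 − (4)·R4: [0, 0, 0, 0, 0]
R6 ← R6 − R4: [0, 0, 0, 0, 0]
Echelon form has 4 nonzero rows, so rank(B) = 4.
The column space has dimension equal to the rank: 4.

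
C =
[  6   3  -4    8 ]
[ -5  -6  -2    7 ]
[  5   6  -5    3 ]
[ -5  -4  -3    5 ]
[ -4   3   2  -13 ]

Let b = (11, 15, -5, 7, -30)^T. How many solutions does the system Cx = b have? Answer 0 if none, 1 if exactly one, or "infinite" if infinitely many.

Row reduce the augmented matrix [C | b].
R2 ← R2 + (5/6)·R1: [0, -7/2, -16/3, 41/3, 145/6]
R3 ← R3 − (5/6)·R1: [0, 7/2, -5/3, -11/3, -85/6]
R4 ← R4 + (5/6)·R1: [0, -3/2, -19/3, 35/3, 97/6]
R5 ← R5 + (2/3)·R1: [0, 5, -2/3, -23/3, -68/3]
R3 ← R3 + R2: [0, 0, -7, 10, 10]
R4 ← R4 − (3/7)·R2: [0, 0, -85/21, 122/21, 122/21]
R5 ← R5 + (10/7)·R2: [0, 0, -58/7, 83/7, 83/7]
R4 ← R4 − (85/147)·R3: [0, 0, 0, 4/147, 4/147]
R5 ← R5 − (58/49)·R3: [0, 0, 0, 1/49, 1/49]
R5 ← R5 − (3/4)·R4: [0, 0, 0, 0, 0]
The echelon form has 4 nonzero rows, and every pivot lies in the first 4 columns, so rank(C) = rank([C|b]) = 4.
The system is consistent.
rank = 4 = number of unknowns, so the solution is unique.

1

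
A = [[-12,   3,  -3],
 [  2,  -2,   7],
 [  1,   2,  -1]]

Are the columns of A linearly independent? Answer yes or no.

yes

Row reduce A to echelon form.
R2 ← R2 + (1/6)·R1: [0, -3/2, 13/2]
R3 ← R3 + (1/12)·R1: [0, 9/4, -5/4]
R3 ← R3 + (3/2)·R2: [0, 0, 17/2]
3 pivots among 3 columns.
Every column is a pivot column, so the columns are linearly independent.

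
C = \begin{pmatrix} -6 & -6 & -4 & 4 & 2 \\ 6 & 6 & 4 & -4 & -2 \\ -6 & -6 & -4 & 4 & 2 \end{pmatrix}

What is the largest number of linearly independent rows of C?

1

Row reduce to echelon form.
R2 ← R2 + R1: [0, 0, 0, 0, 0]
R3 ← R3 − R1: [0, 0, 0, 0, 0]
Echelon form has 1 nonzero row, so rank(C) = 1.
The rank gives the maximum number of linearly independent rows: 1.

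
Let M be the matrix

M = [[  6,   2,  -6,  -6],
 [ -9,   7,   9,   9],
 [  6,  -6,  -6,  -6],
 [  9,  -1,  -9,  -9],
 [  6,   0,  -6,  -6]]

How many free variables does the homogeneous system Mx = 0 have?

Row reduce to echelon form.
R2 ← R2 + (3/2)·R1: [0, 10, 0, 0]
R3 ← R3 − R1: [0, -8, 0, 0]
R4 ← R4 − (3/2)·R1: [0, -4, 0, 0]
R5 ← R5 − R1: [0, -2, 0, 0]
R3 ← R3 + (4/5)·R2: [0, 0, 0, 0]
R4 ← R4 + (2/5)·R2: [0, 0, 0, 0]
R5 ← R5 + (1/5)·R2: [0, 0, 0, 0]
2 nonzero rows, so rank(M) = 2.
M has 4 columns; by rank–nullity, nullity = 4 − 2 = 2.

2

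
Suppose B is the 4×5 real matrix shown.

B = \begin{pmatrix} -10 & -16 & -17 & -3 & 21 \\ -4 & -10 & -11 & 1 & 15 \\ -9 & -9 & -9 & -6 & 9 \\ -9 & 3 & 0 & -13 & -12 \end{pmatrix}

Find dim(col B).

3

Row reduce to echelon form.
R2 ← R2 − (2/5)·R1: [0, -18/5, -21/5, 11/5, 33/5]
R3 ← R3 − (9/10)·R1: [0, 27/5, 63/10, -33/10, -99/10]
R4 ← R4 − (9/10)·R1: [0, 87/5, 153/10, -103/10, -309/10]
R3 ← R3 + (3/2)·R2: [0, 0, 0, 0, 0]
R4 ← R4 + (29/6)·R2: [0, 0, -5, 1/3, 1]
Swap R3 ↔ R4
Echelon form has 3 nonzero rows, so rank(B) = 3.
The column space has dimension equal to the rank: 3.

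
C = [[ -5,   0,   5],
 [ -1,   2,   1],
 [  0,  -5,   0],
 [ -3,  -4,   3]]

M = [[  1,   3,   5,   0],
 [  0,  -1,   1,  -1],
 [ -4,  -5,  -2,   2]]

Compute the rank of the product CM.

First compute CM:
[[-25, -40, -35,  10],
 [ -5, -10,  -5,   0],
 [  0,   5,  -5,   5],
 [-15, -20, -25,  10]]
Now row reduce the product.
R2 ← R2 − (1/5)·R1: [0, -2, 2, -2]
R4 ← R4 − (3/5)·R1: [0, 4, -4, 4]
R3 ← R3 + (5/2)·R2: [0, 0, 0, 0]
R4 ← R4 + (2)·R2: [0, 0, 0, 0]
2 nonzero rows, so rank(CM) = 2.

2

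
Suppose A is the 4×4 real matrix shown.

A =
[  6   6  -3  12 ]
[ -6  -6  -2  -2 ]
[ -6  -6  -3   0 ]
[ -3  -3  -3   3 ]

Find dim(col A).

Row reduce to echelon form.
R2 ← R2 + R1: [0, 0, -5, 10]
R3 ← R3 + R1: [0, 0, -6, 12]
R4 ← R4 + (1/2)·R1: [0, 0, -9/2, 9]
R3 ← R3 − (6/5)·R2: [0, 0, 0, 0]
R4 ← R4 − (9/10)·R2: [0, 0, 0, 0]
Echelon form has 2 nonzero rows, so rank(A) = 2.
The column space has dimension equal to the rank: 2.

2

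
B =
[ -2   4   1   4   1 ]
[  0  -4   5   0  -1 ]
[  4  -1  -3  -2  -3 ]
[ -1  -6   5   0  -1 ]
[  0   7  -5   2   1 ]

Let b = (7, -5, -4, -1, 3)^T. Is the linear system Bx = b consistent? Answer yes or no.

Row reduce the augmented matrix [B | b].
R3 ← R3 + (2)·R1: [0, 7, -1, 6, -1, 10]
R4 ← R4 − (1/2)·R1: [0, -8, 9/2, -2, -3/2, -9/2]
R3 ← R3 + (7/4)·R2: [0, 0, 31/4, 6, -11/4, 5/4]
R4 ← R4 − (2)·R2: [0, 0, -11/2, -2, 1/2, 11/2]
R5 ← R5 + (7/4)·R2: [0, 0, 15/4, 2, -3/4, -23/4]
R4 ← R4 + (22/31)·R3: [0, 0, 0, 70/31, -45/31, 198/31]
R5 ← R5 − (15/31)·R3: [0, 0, 0, -28/31, 18/31, -197/31]
R5 ← R5 + (2/5)·R4: [0, 0, 0, 0, 0, -19/5]
The echelon form has 5 nonzero rows; the last pivot sits in the augmented column, so rank(B) = 4 but rank([B|b]) = 5.
Since the ranks differ, the system is inconsistent.

no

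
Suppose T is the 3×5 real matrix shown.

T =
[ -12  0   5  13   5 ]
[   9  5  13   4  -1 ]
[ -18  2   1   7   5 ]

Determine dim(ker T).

Row reduce to echelon form.
R2 ← R2 + (3/4)·R1: [0, 5, 67/4, 55/4, 11/4]
R3 ← R3 − (3/2)·R1: [0, 2, -13/2, -25/2, -5/2]
R3 ← R3 − (2/5)·R2: [0, 0, -66/5, -18, -18/5]
3 nonzero rows, so rank(T) = 3.
T has 5 columns; by rank–nullity, nullity = 5 − 3 = 2.

2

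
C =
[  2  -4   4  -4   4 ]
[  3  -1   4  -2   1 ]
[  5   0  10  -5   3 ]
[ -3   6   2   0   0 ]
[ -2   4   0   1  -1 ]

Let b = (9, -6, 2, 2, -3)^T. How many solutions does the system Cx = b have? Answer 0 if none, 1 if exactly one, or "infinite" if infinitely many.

Row reduce the augmented matrix [C | b].
R2 ← R2 − (3/2)·R1: [0, 5, -2, 4, -5, -39/2]
R3 ← R3 − (5/2)·R1: [0, 10, 0, 5, -7, -41/2]
R4 ← R4 + (3/2)·R1: [0, 0, 8, -6, 6, 31/2]
R5 ← R5 + R1: [0, 0, 4, -3, 3, 6]
R3 ← R3 − (2)·R2: [0, 0, 4, -3, 3, 37/2]
R4 ← R4 − (2)·R3: [0, 0, 0, 0, 0, -43/2]
R5 ← R5 − R3: [0, 0, 0, 0, 0, -25/2]
R5 ← R5 − (25/43)·R4: [0, 0, 0, 0, 0, 0]
The echelon form has 4 nonzero rows; the last pivot sits in the augmented column, so rank(C) = 3 but rank([C|b]) = 4.
Since the ranks differ, the system is inconsistent.
It has no solutions.

0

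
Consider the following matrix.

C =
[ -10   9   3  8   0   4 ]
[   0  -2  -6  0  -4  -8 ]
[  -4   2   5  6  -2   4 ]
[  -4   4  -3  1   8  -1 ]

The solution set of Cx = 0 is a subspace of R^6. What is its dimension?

Row reduce to echelon form.
R3 ← R3 − (2/5)·R1: [0, -8/5, 19/5, 14/5, -2, 12/5]
R4 ← R4 − (2/5)·R1: [0, 2/5, -21/5, -11/5, 8, -13/5]
R3 ← R3 − (4/5)·R2: [0, 0, 43/5, 14/5, 6/5, 44/5]
R4 ← R4 + (1/5)·R2: [0, 0, -27/5, -11/5, 36/5, -21/5]
R4 ← R4 + (27/43)·R3: [0, 0, 0, -19/43, 342/43, 57/43]
4 nonzero rows, so rank(C) = 4.
C has 6 columns; by rank–nullity, nullity = 6 − 4 = 2.

2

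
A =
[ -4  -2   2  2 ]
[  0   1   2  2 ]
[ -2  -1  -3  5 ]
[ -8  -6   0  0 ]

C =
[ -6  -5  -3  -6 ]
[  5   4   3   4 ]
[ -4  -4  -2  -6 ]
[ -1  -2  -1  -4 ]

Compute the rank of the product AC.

First compute AC:
[[  4,   0,   0,  -4],
 [ -5,  -8,  -3, -16],
 [ 14,   8,   4,   6],
 [ 18,  16,   6,  24]]
Now row reduce the product.
R2 ← R2 + (5/4)·R1: [0, -8, -3, -21]
R3 ← R3 − (7/2)·R1: [0, 8, 4, 20]
R4 ← R4 − (9/2)·R1: [0, 16, 6, 42]
R3 ← R3 + R2: [0, 0, 1, -1]
R4 ← R4 + (2)·R2: [0, 0, 0, 0]
3 nonzero rows, so rank(AC) = 3.

3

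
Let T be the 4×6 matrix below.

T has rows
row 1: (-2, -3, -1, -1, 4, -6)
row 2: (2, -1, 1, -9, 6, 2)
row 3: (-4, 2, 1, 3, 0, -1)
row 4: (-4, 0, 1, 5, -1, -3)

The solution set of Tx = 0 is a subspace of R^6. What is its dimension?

Row reduce to echelon form.
R2 ← R2 + R1: [0, -4, 0, -10, 10, -4]
R3 ← R3 − (2)·R1: [0, 8, 3, 5, -8, 11]
R4 ← R4 − (2)·R1: [0, 6, 3, 7, -9, 9]
R3 ← R3 + (2)·R2: [0, 0, 3, -15, 12, 3]
R4 ← R4 + (3/2)·R2: [0, 0, 3, -8, 6, 3]
R4 ← R4 − R3: [0, 0, 0, 7, -6, 0]
4 nonzero rows, so rank(T) = 4.
T has 6 columns; by rank–nullity, nullity = 6 − 4 = 2.

2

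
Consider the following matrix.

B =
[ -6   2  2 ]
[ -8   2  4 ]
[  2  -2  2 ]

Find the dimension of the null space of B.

1

Row reduce to echelon form.
R2 ← R2 − (4/3)·R1: [0, -2/3, 4/3]
R3 ← R3 + (1/3)·R1: [0, -4/3, 8/3]
R3 ← R3 − (2)·R2: [0, 0, 0]
2 nonzero rows, so rank(B) = 2.
B has 3 columns; by rank–nullity, nullity = 3 − 2 = 1.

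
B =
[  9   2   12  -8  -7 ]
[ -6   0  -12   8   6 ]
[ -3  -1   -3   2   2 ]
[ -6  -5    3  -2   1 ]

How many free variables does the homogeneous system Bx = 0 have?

Row reduce to echelon form.
R2 ← R2 + (2/3)·R1: [0, 4/3, -4, 8/3, 4/3]
R3 ← R3 + (1/3)·R1: [0, -1/3, 1, -2/3, -1/3]
R4 ← R4 + (2/3)·R1: [0, -11/3, 11, -22/3, -11/3]
R3 ← R3 + (1/4)·R2: [0, 0, 0, 0, 0]
R4 ← R4 + (11/4)·R2: [0, 0, 0, 0, 0]
2 nonzero rows, so rank(B) = 2.
B has 5 columns; by rank–nullity, nullity = 5 − 2 = 3.

3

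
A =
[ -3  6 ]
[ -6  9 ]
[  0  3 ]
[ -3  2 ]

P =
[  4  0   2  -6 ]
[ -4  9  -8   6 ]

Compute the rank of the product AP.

2

First compute AP:
[[-36,  54, -54,  54],
 [-60,  81, -84,  90],
 [-12,  27, -24,  18],
 [-20,  18, -22,  30]]
Now row reduce the product.
R2 ← R2 − (5/3)·R1: [0, -9, 6, 0]
R3 ← R3 − (1/3)·R1: [0, 9, -6, 0]
R4 ← R4 − (5/9)·R1: [0, -12, 8, 0]
R3 ← R3 + R2: [0, 0, 0, 0]
R4 ← R4 − (4/3)·R2: [0, 0, 0, 0]
2 nonzero rows, so rank(AP) = 2.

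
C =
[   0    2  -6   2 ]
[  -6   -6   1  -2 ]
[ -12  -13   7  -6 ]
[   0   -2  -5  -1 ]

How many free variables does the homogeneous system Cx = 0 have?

Row reduce to echelon form.
Swap R1 ↔ R2
R3 ← R3 − (2)·R1: [0, -1, 5, -2]
R3 ← R3 + (1/2)·R2: [0, 0, 2, -1]
R4 ← R4 + R2: [0, 0, -11, 1]
R4 ← R4 + (11/2)·R3: [0, 0, 0, -9/2]
4 nonzero rows, so rank(C) = 4.
C has 4 columns; by rank–nullity, nullity = 4 − 4 = 0.

0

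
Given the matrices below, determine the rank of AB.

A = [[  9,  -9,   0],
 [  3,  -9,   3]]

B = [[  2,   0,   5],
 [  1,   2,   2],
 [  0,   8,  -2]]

First compute AB:
[[  9, -18,  27],
 [ -3,   6,  -9]]
Now row reduce the product.
R2 ← R2 + (1/3)·R1: [0, 0, 0]
1 nonzero row, so rank(AB) = 1.

1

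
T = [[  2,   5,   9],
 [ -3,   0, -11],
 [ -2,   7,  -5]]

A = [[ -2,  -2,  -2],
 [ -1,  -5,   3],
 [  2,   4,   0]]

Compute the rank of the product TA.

2

First compute TA:
[[  9,   7,  11],
 [-16, -38,   6],
 [-13, -51,  25]]
Now row reduce the product.
R2 ← R2 + (16/9)·R1: [0, -230/9, 230/9]
R3 ← R3 + (13/9)·R1: [0, -368/9, 368/9]
R3 ← R3 − (8/5)·R2: [0, 0, 0]
2 nonzero rows, so rank(TA) = 2.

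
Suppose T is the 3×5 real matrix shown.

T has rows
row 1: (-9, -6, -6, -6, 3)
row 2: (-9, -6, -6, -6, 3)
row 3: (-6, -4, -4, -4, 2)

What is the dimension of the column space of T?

Row reduce to echelon form.
R2 ← R2 − R1: [0, 0, 0, 0, 0]
R3 ← R3 − (2/3)·R1: [0, 0, 0, 0, 0]
Echelon form has 1 nonzero row, so rank(T) = 1.
The column space has dimension equal to the rank: 1.

1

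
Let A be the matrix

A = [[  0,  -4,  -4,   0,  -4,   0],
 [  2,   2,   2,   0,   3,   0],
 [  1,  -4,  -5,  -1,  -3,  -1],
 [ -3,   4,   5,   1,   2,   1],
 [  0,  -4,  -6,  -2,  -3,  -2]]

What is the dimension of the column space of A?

Row reduce to echelon form.
Swap R1 ↔ R2
R3 ← R3 − (1/2)·R1: [0, -5, -6, -1, -9/2, -1]
R4 ← R4 + (3/2)·R1: [0, 7, 8, 1, 13/2, 1]
R3 ← R3 − (5/4)·R2: [0, 0, -1, -1, 1/2, -1]
R4 ← R4 + (7/4)·R2: [0, 0, 1, 1, -1/2, 1]
R5 ← R5 − R2: [0, 0, -2, -2, 1, -2]
R4 ← R4 + R3: [0, 0, 0, 0, 0, 0]
R5 ← R5 − (2)·R3: [0, 0, 0, 0, 0, 0]
Echelon form has 3 nonzero rows, so rank(A) = 3.
The column space has dimension equal to the rank: 3.

3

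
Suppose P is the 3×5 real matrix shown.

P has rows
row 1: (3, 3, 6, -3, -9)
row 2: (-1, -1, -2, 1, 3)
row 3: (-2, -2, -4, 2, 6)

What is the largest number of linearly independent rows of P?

1

Row reduce to echelon form.
R2 ← R2 + (1/3)·R1: [0, 0, 0, 0, 0]
R3 ← R3 + (2/3)·R1: [0, 0, 0, 0, 0]
Echelon form has 1 nonzero row, so rank(P) = 1.
The rank gives the maximum number of linearly independent rows: 1.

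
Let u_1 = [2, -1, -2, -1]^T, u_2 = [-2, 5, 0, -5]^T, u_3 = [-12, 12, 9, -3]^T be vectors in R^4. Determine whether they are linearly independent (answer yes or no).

Form the matrix with these vectors as rows and row reduce.
R2 ← R2 + R1: [0, 4, -2, -6]
R3 ← R3 + (6)·R1: [0, 6, -3, -9]
R3 ← R3 − (3/2)·R2: [0, 0, 0, 0]
2 nonzero rows, so the 3 vectors span a space of dimension 2.
Since 2 < 3, the vectors are linearly dependent.

no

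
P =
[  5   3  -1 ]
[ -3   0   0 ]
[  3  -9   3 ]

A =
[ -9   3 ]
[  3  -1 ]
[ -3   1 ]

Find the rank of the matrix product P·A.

First compute PA:
[[-33,  11],
 [ 27,  -9],
 [-63,  21]]
Now row reduce the product.
R2 ← R2 + (9/11)·R1: [0, 0]
R3 ← R3 − (21/11)·R1: [0, 0]
1 nonzero row, so rank(PA) = 1.

1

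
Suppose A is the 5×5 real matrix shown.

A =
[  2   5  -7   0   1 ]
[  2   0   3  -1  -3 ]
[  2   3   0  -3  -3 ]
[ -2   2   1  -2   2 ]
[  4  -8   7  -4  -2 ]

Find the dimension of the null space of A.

0

Row reduce to echelon form.
R2 ← R2 − R1: [0, -5, 10, -1, -4]
R3 ← R3 − R1: [0, -2, 7, -3, -4]
R4 ← R4 + R1: [0, 7, -6, -2, 3]
R5 ← R5 − (2)·R1: [0, -18, 21, -4, -4]
R3 ← R3 − (2/5)·R2: [0, 0, 3, -13/5, -12/5]
R4 ← R4 + (7/5)·R2: [0, 0, 8, -17/5, -13/5]
R5 ← R5 − (18/5)·R2: [0, 0, -15, -2/5, 52/5]
R4 ← R4 − (8/3)·R3: [0, 0, 0, 53/15, 19/5]
R5 ← R5 + (5)·R3: [0, 0, 0, -67/5, -8/5]
R5 ← R5 + (201/53)·R4: [0, 0, 0, 0, 679/53]
5 nonzero rows, so rank(A) = 5.
A has 5 columns; by rank–nullity, nullity = 5 − 5 = 0.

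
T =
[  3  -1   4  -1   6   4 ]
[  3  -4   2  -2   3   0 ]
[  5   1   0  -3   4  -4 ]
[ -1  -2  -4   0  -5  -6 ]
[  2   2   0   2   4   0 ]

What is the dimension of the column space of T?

Row reduce to echelon form.
R2 ← R2 − R1: [0, -3, -2, -1, -3, -4]
R3 ← R3 − (5/3)·R1: [0, 8/3, -20/3, -4/3, -6, -32/3]
R4 ← R4 + (1/3)·R1: [0, -7/3, -8/3, -1/3, -3, -14/3]
R5 ← R5 − (2/3)·R1: [0, 8/3, -8/3, 8/3, 0, -8/3]
R3 ← R3 + (8/9)·R2: [0, 0, -76/9, -20/9, -26/3, -128/9]
R4 ← R4 − (7/9)·R2: [0, 0, -10/9, 4/9, -2/3, -14/9]
R5 ← R5 + (8/9)·R2: [0, 0, -40/9, 16/9, -8/3, -56/9]
R4 ← R4 − (5/38)·R3: [0, 0, 0, 14/19, 9/19, 6/19]
R5 ← R5 − (10/19)·R3: [0, 0, 0, 56/19, 36/19, 24/19]
R5 ← R5 − (4)·R4: [0, 0, 0, 0, 0, 0]
Echelon form has 4 nonzero rows, so rank(T) = 4.
The column space has dimension equal to the rank: 4.

4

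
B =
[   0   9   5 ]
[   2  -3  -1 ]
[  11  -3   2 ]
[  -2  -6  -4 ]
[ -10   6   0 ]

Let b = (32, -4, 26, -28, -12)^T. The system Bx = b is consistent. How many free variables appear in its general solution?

Row reduce the augmented matrix [B | b].
Swap R1 ↔ R2
R3 ← R3 − (11/2)·R1: [0, 27/2, 15/2, 48]
R4 ← R4 + R1: [0, -9, -5, -32]
R5 ← R5 + (5)·R1: [0, -9, -5, -32]
R3 ← R3 − (3/2)·R2: [0, 0, 0, 0]
R4 ← R4 + R2: [0, 0, 0, 0]
R5 ← R5 + R2: [0, 0, 0, 0]
The echelon form has 2 nonzero rows, and every pivot lies in the first 3 columns, so rank(B) = rank([B|b]) = 2.
The system is consistent.
Free variables = (unknowns) − (rank) = 3 − 2 = 1.

1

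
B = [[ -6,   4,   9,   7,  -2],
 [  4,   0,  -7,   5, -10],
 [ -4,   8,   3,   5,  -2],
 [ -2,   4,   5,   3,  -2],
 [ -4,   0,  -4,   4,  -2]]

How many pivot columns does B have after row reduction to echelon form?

Row reduce to echelon form.
R2 ← R2 + (2/3)·R1: [0, 8/3, -1, 29/3, -34/3]
R3 ← R3 − (2/3)·R1: [0, 16/3, -3, 1/3, -2/3]
R4 ← R4 − (1/3)·R1: [0, 8/3, 2, 2/3, -4/3]
R5 ← R5 − (2/3)·R1: [0, -8/3, -10, -2/3, -2/3]
R3 ← R3 − (2)·R2: [0, 0, -1, -19, 22]
R4 ← R4 − R2: [0, 0, 3, -9, 10]
R5 ← R5 + R2: [0, 0, -11, 9, -12]
R4 ← R4 + (3)·R3: [0, 0, 0, -66, 76]
R5 ← R5 − (11)·R3: [0, 0, 0, 218, -254]
R5 ← R5 + (109/33)·R4: [0, 0, 0, 0, -98/33]
Echelon form has 5 nonzero rows, so rank(B) = 5.
Each nonzero row contributes one pivot column: 5 pivot columns.

5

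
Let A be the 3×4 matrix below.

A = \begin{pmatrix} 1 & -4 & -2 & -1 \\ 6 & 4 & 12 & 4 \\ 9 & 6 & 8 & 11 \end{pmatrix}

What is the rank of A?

3

Row reduce to echelon form.
R2 ← R2 − (6)·R1: [0, 28, 24, 10]
R3 ← R3 − (9)·R1: [0, 42, 26, 20]
R3 ← R3 − (3/2)·R2: [0, 0, -10, 5]
Echelon form has 3 nonzero rows, so rank(A) = 3.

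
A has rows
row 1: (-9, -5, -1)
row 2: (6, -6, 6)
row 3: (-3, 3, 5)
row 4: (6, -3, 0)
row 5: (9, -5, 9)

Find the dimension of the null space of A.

0

Row reduce to echelon form.
R2 ← R2 + (2/3)·R1: [0, -28/3, 16/3]
R3 ← R3 − (1/3)·R1: [0, 14/3, 16/3]
R4 ← R4 + (2/3)·R1: [0, -19/3, -2/3]
R5 ← R5 + R1: [0, -10, 8]
R3 ← R3 + (1/2)·R2: [0, 0, 8]
R4 ← R4 − (19/28)·R2: [0, 0, -30/7]
R5 ← R5 − (15/14)·R2: [0, 0, 16/7]
R4 ← R4 + (15/28)·R3: [0, 0, 0]
R5 ← R5 − (2/7)·R3: [0, 0, 0]
3 nonzero rows, so rank(A) = 3.
A has 3 columns; by rank–nullity, nullity = 3 − 3 = 0.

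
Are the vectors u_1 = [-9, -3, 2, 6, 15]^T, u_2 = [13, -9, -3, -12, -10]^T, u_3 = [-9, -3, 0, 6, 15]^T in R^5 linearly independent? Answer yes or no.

yes

Form the matrix with these vectors as rows and row reduce.
R2 ← R2 + (13/9)·R1: [0, -40/3, -1/9, -10/3, 35/3]
R3 ← R3 − R1: [0, 0, -2, 0, 0]
3 nonzero rows, so the 3 vectors span a space of dimension 3.
Since 3 = 3, the vectors are linearly independent.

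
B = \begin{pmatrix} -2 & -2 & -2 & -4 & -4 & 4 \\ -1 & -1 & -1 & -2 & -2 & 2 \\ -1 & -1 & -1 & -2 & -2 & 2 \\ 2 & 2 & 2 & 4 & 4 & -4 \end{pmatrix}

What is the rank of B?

1

Row reduce to echelon form.
R2 ← R2 − (1/2)·R1: [0, 0, 0, 0, 0, 0]
R3 ← R3 − (1/2)·R1: [0, 0, 0, 0, 0, 0]
R4 ← R4 + R1: [0, 0, 0, 0, 0, 0]
Echelon form has 1 nonzero row, so rank(B) = 1.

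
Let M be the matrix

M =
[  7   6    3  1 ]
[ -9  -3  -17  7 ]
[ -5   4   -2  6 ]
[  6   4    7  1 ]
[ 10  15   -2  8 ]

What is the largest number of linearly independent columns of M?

Row reduce to echelon form.
R2 ← R2 + (9/7)·R1: [0, 33/7, -92/7, 58/7]
R3 ← R3 + (5/7)·R1: [0, 58/7, 1/7, 47/7]
R4 ← R4 − (6/7)·R1: [0, -8/7, 31/7, 1/7]
R5 ← R5 − (10/7)·R1: [0, 45/7, -44/7, 46/7]
R3 ← R3 − (58/33)·R2: [0, 0, 767/33, -259/33]
R4 ← R4 + (8/33)·R2: [0, 0, 41/33, 71/33]
R5 ← R5 − (15/11)·R2: [0, 0, 128/11, -52/11]
R4 ← R4 − (41/767)·R3: [0, 0, 0, 1972/767]
R5 ← R5 − (384/767)·R3: [0, 0, 0, -612/767]
R5 ← R5 + (9/29)·R4: [0, 0, 0, 0]
Echelon form has 4 nonzero rows, so rank(M) = 4.
The rank gives the maximum number of linearly independent columns: 4.

4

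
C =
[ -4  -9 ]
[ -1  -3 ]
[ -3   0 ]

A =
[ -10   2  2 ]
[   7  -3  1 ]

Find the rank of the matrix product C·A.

First compute CA:
[[-23,  19, -17],
 [-11,   7,  -5],
 [ 30,  -6,  -6]]
Now row reduce the product.
R2 ← R2 − (11/23)·R1: [0, -48/23, 72/23]
R3 ← R3 + (30/23)·R1: [0, 432/23, -648/23]
R3 ← R3 + (9)·R2: [0, 0, 0]
2 nonzero rows, so rank(CA) = 2.

2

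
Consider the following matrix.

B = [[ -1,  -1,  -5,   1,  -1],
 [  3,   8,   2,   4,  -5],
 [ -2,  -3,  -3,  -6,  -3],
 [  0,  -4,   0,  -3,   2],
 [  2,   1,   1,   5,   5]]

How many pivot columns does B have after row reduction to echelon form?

Row reduce to echelon form.
R2 ← R2 + (3)·R1: [0, 5, -13, 7, -8]
R3 ← R3 − (2)·R1: [0, -1, 7, -8, -1]
R5 ← R5 + (2)·R1: [0, -1, -9, 7, 3]
R3 ← R3 + (1/5)·R2: [0, 0, 22/5, -33/5, -13/5]
R4 ← R4 + (4/5)·R2: [0, 0, -52/5, 13/5, -22/5]
R5 ← R5 + (1/5)·R2: [0, 0, -58/5, 42/5, 7/5]
R4 ← R4 + (26/11)·R3: [0, 0, 0, -13, -116/11]
R5 ← R5 + (29/11)·R3: [0, 0, 0, -9, -60/11]
R5 ← R5 − (9/13)·R4: [0, 0, 0, 0, 24/13]
Echelon form has 5 nonzero rows, so rank(B) = 5.
Each nonzero row contributes one pivot column: 5 pivot columns.

5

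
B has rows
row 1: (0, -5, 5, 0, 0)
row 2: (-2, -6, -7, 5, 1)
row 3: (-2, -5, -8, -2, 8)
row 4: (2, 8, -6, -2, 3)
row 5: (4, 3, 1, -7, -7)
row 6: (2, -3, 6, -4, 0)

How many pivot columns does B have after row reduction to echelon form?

5

Row reduce to echelon form.
Swap R1 ↔ R2
R3 ← R3 − R1: [0, 1, -1, -7, 7]
R4 ← R4 + R1: [0, 2, -13, 3, 4]
R5 ← R5 + (2)·R1: [0, -9, -13, 3, -5]
R6 ← R6 + R1: [0, -9, -1, 1, 1]
R3 ← R3 + (1/5)·R2: [0, 0, 0, -7, 7]
R4 ← R4 + (2/5)·R2: [0, 0, -11, 3, 4]
R5 ← R5 − (9/5)·R2: [0, 0, -22, 3, -5]
R6 ← R6 − (9/5)·R2: [0, 0, -10, 1, 1]
Swap R3 ↔ R4
R5 ← R5 − (2)·R3: [0, 0, 0, -3, -13]
R6 ← R6 − (10/11)·R3: [0, 0, 0, -19/11, -29/11]
R5 ← R5 − (3/7)·R4: [0, 0, 0, 0, -16]
R6 ← R6 − (19/77)·R4: [0, 0, 0, 0, -48/11]
R6 ← R6 − (3/11)·R5: [0, 0, 0, 0, 0]
Echelon form has 5 nonzero rows, so rank(B) = 5.
Each nonzero row contributes one pivot column: 5 pivot columns.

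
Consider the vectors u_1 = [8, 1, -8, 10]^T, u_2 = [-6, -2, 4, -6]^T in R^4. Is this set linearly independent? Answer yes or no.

yes

Form the matrix with these vectors as rows and row reduce.
R2 ← R2 + (3/4)·R1: [0, -5/4, -2, 3/2]
2 nonzero rows, so the 2 vectors span a space of dimension 2.
Since 2 = 2, the vectors are linearly independent.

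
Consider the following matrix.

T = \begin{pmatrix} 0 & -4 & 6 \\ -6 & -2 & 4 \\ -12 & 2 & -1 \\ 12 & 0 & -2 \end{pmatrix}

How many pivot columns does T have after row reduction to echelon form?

Row reduce to echelon form.
Swap R1 ↔ R2
R3 ← R3 − (2)·R1: [0, 6, -9]
R4 ← R4 + (2)·R1: [0, -4, 6]
R3 ← R3 + (3/2)·R2: [0, 0, 0]
R4 ← R4 − R2: [0, 0, 0]
Echelon form has 2 nonzero rows, so rank(T) = 2.
Each nonzero row contributes one pivot column: 2 pivot columns.

2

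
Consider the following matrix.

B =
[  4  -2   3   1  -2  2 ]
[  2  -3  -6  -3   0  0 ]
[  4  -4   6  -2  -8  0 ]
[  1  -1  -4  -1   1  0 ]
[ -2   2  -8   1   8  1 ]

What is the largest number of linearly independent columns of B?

4

Row reduce to echelon form.
R2 ← R2 − (1/2)·R1: [0, -2, -15/2, -7/2, 1, -1]
R3 ← R3 − R1: [0, -2, 3, -3, -6, -2]
R4 ← R4 − (1/4)·R1: [0, -1/2, -19/4, -5/4, 3/2, -1/2]
R5 ← R5 + (1/2)·R1: [0, 1, -13/2, 3/2, 7, 2]
R3 ← R3 − R2: [0, 0, 21/2, 1/2, -7, -1]
R4 ← R4 − (1/4)·R2: [0, 0, -23/8, -3/8, 5/4, -1/4]
R5 ← R5 + (1/2)·R2: [0, 0, -41/4, -1/4, 15/2, 3/2]
R4 ← R4 + (23/84)·R3: [0, 0, 0, -5/21, -2/3, -11/21]
R5 ← R5 + (41/42)·R3: [0, 0, 0, 5/21, 2/3, 11/21]
R5 ← R5 + R4: [0, 0, 0, 0, 0, 0]
Echelon form has 4 nonzero rows, so rank(B) = 4.
The rank gives the maximum number of linearly independent columns: 4.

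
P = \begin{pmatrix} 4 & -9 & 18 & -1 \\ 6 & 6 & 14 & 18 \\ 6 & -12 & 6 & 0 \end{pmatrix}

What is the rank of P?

3

Row reduce to echelon form.
R2 ← R2 − (3/2)·R1: [0, 39/2, -13, 39/2]
R3 ← R3 − (3/2)·R1: [0, 3/2, -21, 3/2]
R3 ← R3 − (1/13)·R2: [0, 0, -20, 0]
Echelon form has 3 nonzero rows, so rank(P) = 3.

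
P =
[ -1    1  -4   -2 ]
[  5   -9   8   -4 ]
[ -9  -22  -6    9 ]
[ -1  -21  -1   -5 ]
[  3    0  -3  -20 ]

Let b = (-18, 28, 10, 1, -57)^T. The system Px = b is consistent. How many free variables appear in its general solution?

0

Row reduce the augmented matrix [P | b].
R2 ← R2 + (5)·R1: [0, -4, -12, -14, -62]
R3 ← R3 − (9)·R1: [0, -31, 30, 27, 172]
R4 ← R4 − R1: [0, -22, 3, -3, 19]
R5 ← R5 + (3)·R1: [0, 3, -15, -26, -111]
R3 ← R3 − (31/4)·R2: [0, 0, 123, 271/2, 1305/2]
R4 ← R4 − (11/2)·R2: [0, 0, 69, 74, 360]
R5 ← R5 + (3/4)·R2: [0, 0, -24, -73/2, -315/2]
R4 ← R4 − (23/41)·R3: [0, 0, 0, -165/82, -495/82]
R5 ← R5 + (8/41)·R3: [0, 0, 0, -825/82, -2475/82]
R5 ← R5 − (5)·R4: [0, 0, 0, 0, 0]
The echelon form has 4 nonzero rows, and every pivot lies in the first 4 columns, so rank(P) = rank([P|b]) = 4.
The system is consistent.
Free variables = (unknowns) − (rank) = 4 − 4 = 0.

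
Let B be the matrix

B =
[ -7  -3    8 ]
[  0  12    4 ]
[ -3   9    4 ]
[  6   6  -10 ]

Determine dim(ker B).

Row reduce to echelon form.
R3 ← R3 − (3/7)·R1: [0, 72/7, 4/7]
R4 ← R4 + (6/7)·R1: [0, 24/7, -22/7]
R3 ← R3 − (6/7)·R2: [0, 0, -20/7]
R4 ← R4 − (2/7)·R2: [0, 0, -30/7]
R4 ← R4 − (3/2)·R3: [0, 0, 0]
3 nonzero rows, so rank(B) = 3.
B has 3 columns; by rank–nullity, nullity = 3 − 3 = 0.

0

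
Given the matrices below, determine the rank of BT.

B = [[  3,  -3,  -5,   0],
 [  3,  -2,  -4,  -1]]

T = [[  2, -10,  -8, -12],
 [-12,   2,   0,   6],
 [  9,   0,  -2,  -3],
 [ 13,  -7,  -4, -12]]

2

First compute BT:
[[ -3, -36, -14, -39],
 [-19, -27, -12, -24]]
Now row reduce the product.
R2 ← R2 − (19/3)·R1: [0, 201, 230/3, 223]
2 nonzero rows, so rank(BT) = 2.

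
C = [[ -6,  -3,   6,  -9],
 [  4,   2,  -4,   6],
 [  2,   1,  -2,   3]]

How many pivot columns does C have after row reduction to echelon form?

1

Row reduce to echelon form.
R2 ← R2 + (2/3)·R1: [0, 0, 0, 0]
R3 ← R3 + (1/3)·R1: [0, 0, 0, 0]
Echelon form has 1 nonzero row, so rank(C) = 1.
Each nonzero row contributes one pivot column: 1 pivot columns.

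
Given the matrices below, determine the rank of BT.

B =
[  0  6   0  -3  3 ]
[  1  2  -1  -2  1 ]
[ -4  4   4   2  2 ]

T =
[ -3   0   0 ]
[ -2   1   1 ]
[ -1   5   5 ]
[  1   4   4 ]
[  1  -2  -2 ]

2

First compute BT:
[[-12, -12, -12],
 [ -7, -13, -13],
 [  4,  28,  28]]
Now row reduce the product.
R2 ← R2 − (7/12)·R1: [0, -6, -6]
R3 ← R3 + (1/3)·R1: [0, 24, 24]
R3 ← R3 + (4)·R2: [0, 0, 0]
2 nonzero rows, so rank(BT) = 2.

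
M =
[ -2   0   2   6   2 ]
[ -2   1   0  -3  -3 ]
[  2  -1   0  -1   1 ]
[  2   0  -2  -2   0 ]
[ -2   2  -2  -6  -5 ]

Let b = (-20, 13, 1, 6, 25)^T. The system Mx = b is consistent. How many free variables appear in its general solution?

2

Row reduce the augmented matrix [M | b].
R2 ← R2 − R1: [0, 1, -2, -9, -5, 33]
R3 ← R3 + R1: [0, -1, 2, 5, 3, -19]
R4 ← R4 + R1: [0, 0, 0, 4, 2, -14]
R5 ← R5 − R1: [0, 2, -4, -12, -7, 45]
R3 ← R3 + R2: [0, 0, 0, -4, -2, 14]
R5 ← R5 − (2)·R2: [0, 0, 0, 6, 3, -21]
R4 ← R4 + R3: [0, 0, 0, 0, 0, 0]
R5 ← R5 + (3/2)·R3: [0, 0, 0, 0, 0, 0]
The echelon form has 3 nonzero rows, and every pivot lies in the first 5 columns, so rank(M) = rank([M|b]) = 3.
The system is consistent.
Free variables = (unknowns) − (rank) = 5 − 3 = 2.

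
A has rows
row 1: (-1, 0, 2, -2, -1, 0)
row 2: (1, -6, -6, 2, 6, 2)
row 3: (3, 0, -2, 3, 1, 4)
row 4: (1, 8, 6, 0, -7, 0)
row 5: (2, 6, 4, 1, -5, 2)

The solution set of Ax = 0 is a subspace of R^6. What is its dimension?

3

Row reduce to echelon form.
R2 ← R2 + R1: [0, -6, -4, 0, 5, 2]
R3 ← R3 + (3)·R1: [0, 0, 4, -3, -2, 4]
R4 ← R4 + R1: [0, 8, 8, -2, -8, 0]
R5 ← R5 + (2)·R1: [0, 6, 8, -3, -7, 2]
R4 ← R4 + (4/3)·R2: [0, 0, 8/3, -2, -4/3, 8/3]
R5 ← R5 + R2: [0, 0, 4, -3, -2, 4]
R4 ← R4 − (2/3)·R3: [0, 0, 0, 0, 0, 0]
R5 ← R5 − R3: [0, 0, 0, 0, 0, 0]
3 nonzero rows, so rank(A) = 3.
A has 6 columns; by rank–nullity, nullity = 6 − 3 = 3.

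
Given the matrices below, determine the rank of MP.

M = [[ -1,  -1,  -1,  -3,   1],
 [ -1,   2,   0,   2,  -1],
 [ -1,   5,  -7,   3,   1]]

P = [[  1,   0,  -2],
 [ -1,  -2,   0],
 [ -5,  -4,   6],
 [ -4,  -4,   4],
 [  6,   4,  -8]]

2

First compute MP:
[[ 23,  22, -24],
 [-17, -16,  18],
 [ 23,  10, -36]]
Now row reduce the product.
R2 ← R2 + (17/23)·R1: [0, 6/23, 6/23]
R3 ← R3 − R1: [0, -12, -12]
R3 ← R3 + (46)·R2: [0, 0, 0]
2 nonzero rows, so rank(MP) = 2.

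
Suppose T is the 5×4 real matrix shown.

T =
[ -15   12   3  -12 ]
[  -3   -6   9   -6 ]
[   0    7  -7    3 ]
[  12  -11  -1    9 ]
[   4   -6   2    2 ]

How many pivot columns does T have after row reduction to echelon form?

Row reduce to echelon form.
R2 ← R2 − (1/5)·R1: [0, -42/5, 42/5, -18/5]
R4 ← R4 + (4/5)·R1: [0, -7/5, 7/5, -3/5]
R5 ← R5 + (4/15)·R1: [0, -14/5, 14/5, -6/5]
R3 ← R3 + (5/6)·R2: [0, 0, 0, 0]
R4 ← R4 − (1/6)·R2: [0, 0, 0, 0]
R5 ← R5 − (1/3)·R2: [0, 0, 0, 0]
Echelon form has 2 nonzero rows, so rank(T) = 2.
Each nonzero row contributes one pivot column: 2 pivot columns.

2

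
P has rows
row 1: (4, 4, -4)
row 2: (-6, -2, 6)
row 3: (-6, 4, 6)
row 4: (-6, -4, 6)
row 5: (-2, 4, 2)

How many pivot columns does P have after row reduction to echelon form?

2

Row reduce to echelon form.
R2 ← R2 + (3/2)·R1: [0, 4, 0]
R3 ← R3 + (3/2)·R1: [0, 10, 0]
R4 ← R4 + (3/2)·R1: [0, 2, 0]
R5 ← R5 + (1/2)·R1: [0, 6, 0]
R3 ← R3 − (5/2)·R2: [0, 0, 0]
R4 ← R4 − (1/2)·R2: [0, 0, 0]
R5 ← R5 − (3/2)·R2: [0, 0, 0]
Echelon form has 2 nonzero rows, so rank(P) = 2.
Each nonzero row contributes one pivot column: 2 pivot columns.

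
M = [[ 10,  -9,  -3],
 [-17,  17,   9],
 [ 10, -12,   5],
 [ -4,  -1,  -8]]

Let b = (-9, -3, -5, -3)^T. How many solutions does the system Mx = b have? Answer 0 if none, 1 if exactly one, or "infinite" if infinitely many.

0

Row reduce the augmented matrix [M | b].
R2 ← R2 + (17/10)·R1: [0, 17/10, 39/10, -183/10]
R3 ← R3 − R1: [0, -3, 8, 4]
R4 ← R4 + (2/5)·R1: [0, -23/5, -46/5, -33/5]
R3 ← R3 + (30/17)·R2: [0, 0, 253/17, -481/17]
R4 ← R4 + (46/17)·R2: [0, 0, 23/17, -954/17]
R4 ← R4 − (1/11)·R3: [0, 0, 0, -589/11]
The echelon form has 4 nonzero rows; the last pivot sits in the augmented column, so rank(M) = 3 but rank([M|b]) = 4.
Since the ranks differ, the system is inconsistent.
It has no solutions.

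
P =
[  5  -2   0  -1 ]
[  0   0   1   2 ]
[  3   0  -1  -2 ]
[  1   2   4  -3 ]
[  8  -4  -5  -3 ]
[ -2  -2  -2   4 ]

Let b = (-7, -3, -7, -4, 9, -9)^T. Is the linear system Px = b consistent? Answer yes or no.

no

Row reduce the augmented matrix [P | b].
R3 ← R3 − (3/5)·R1: [0, 6/5, -1, -7/5, -14/5]
R4 ← R4 − (1/5)·R1: [0, 12/5, 4, -14/5, -13/5]
R5 ← R5 − (8/5)·R1: [0, -4/5, -5, -7/5, 101/5]
R6 ← R6 + (2/5)·R1: [0, -14/5, -2, 18/5, -59/5]
Swap R2 ↔ R3
R4 ← R4 − (2)·R2: [0, 0, 6, 0, 3]
R5 ← R5 + (2/3)·R2: [0, 0, -17/3, -7/3, 55/3]
R6 ← R6 + (7/3)·R2: [0, 0, -13/3, 1/3, -55/3]
R4 ← R4 − (6)·R3: [0, 0, 0, -12, 21]
R5 ← R5 + (17/3)·R3: [0, 0, 0, 9, 4/3]
R6 ← R6 + (13/3)·R3: [0, 0, 0, 9, -94/3]
R5 ← R5 + (3/4)·R4: [0, 0, 0, 0, 205/12]
R6 ← R6 + (3/4)·R4: [0, 0, 0, 0, -187/12]
R6 ← R6 + (187/205)·R5: [0, 0, 0, 0, 0]
The echelon form has 5 nonzero rows; the last pivot sits in the augmented column, so rank(P) = 4 but rank([P|b]) = 5.
Since the ranks differ, the system is inconsistent.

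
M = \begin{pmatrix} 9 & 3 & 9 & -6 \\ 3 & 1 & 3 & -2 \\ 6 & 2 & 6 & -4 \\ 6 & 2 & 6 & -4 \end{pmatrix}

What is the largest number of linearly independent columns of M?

Row reduce to echelon form.
R2 ← R2 − (1/3)·R1: [0, 0, 0, 0]
R3 ← R3 − (2/3)·R1: [0, 0, 0, 0]
R4 ← R4 − (2/3)·R1: [0, 0, 0, 0]
Echelon form has 1 nonzero row, so rank(M) = 1.
The rank gives the maximum number of linearly independent columns: 1.

1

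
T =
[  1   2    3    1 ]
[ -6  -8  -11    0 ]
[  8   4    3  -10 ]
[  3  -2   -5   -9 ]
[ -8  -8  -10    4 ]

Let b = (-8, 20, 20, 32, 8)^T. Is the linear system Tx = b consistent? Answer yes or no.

Row reduce the augmented matrix [T | b].
R2 ← R2 + (6)·R1: [0, 4, 7, 6, -28]
R3 ← R3 − (8)·R1: [0, -12, -21, -18, 84]
R4 ← R4 − (3)·R1: [0, -8, -14, -12, 56]
R5 ← R5 + (8)·R1: [0, 8, 14, 12, -56]
R3 ← R3 + (3)·R2: [0, 0, 0, 0, 0]
R4 ← R4 + (2)·R2: [0, 0, 0, 0, 0]
R5 ← R5 − (2)·R2: [0, 0, 0, 0, 0]
The echelon form has 2 nonzero rows, and every pivot lies in the first 4 columns, so rank(T) = rank([T|b]) = 2.
The system is consistent.

yes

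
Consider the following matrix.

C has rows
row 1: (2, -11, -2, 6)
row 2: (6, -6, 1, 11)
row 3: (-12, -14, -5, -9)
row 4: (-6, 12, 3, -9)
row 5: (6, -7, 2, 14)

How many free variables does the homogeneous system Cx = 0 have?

0

Row reduce to echelon form.
R2 ← R2 − (3)·R1: [0, 27, 7, -7]
R3 ← R3 + (6)·R1: [0, -80, -17, 27]
R4 ← R4 + (3)·R1: [0, -21, -3, 9]
R5 ← R5 − (3)·R1: [0, 26, 8, -4]
R3 ← R3 + (80/27)·R2: [0, 0, 101/27, 169/27]
R4 ← R4 + (7/9)·R2: [0, 0, 22/9, 32/9]
R5 ← R5 − (26/27)·R2: [0, 0, 34/27, 74/27]
R4 ← R4 − (66/101)·R3: [0, 0, 0, -54/101]
R5 ← R5 − (34/101)·R3: [0, 0, 0, 64/101]
R5 ← R5 + (32/27)·R4: [0, 0, 0, 0]
4 nonzero rows, so rank(C) = 4.
C has 4 columns; by rank–nullity, nullity = 4 − 4 = 0.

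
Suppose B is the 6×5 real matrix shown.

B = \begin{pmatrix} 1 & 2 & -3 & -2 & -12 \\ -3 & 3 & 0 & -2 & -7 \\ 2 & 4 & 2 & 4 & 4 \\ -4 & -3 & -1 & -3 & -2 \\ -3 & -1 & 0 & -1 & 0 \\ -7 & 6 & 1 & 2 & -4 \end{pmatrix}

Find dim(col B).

4

Row reduce to echelon form.
R2 ← R2 + (3)·R1: [0, 9, -9, -8, -43]
R3 ← R3 − (2)·R1: [0, 0, 8, 8, 28]
R4 ← R4 + (4)·R1: [0, 5, -13, -11, -50]
R5 ← R5 + (3)·R1: [0, 5, -9, -7, -36]
R6 ← R6 + (7)·R1: [0, 20, -20, -12, -88]
R4 ← R4 − (5/9)·R2: [0, 0, -8, -59/9, -235/9]
R5 ← R5 − (5/9)·R2: [0, 0, -4, -23/9, -109/9]
R6 ← R6 − (20/9)·R2: [0, 0, 0, 52/9, 68/9]
R4 ← R4 + R3: [0, 0, 0, 13/9, 17/9]
R5 ← R5 + (1/2)·R3: [0, 0, 0, 13/9, 17/9]
R5 ← R5 − R4: [0, 0, 0, 0, 0]
R6 ← R6 − (4)·R4: [0, 0, 0, 0, 0]
Echelon form has 4 nonzero rows, so rank(B) = 4.
The column space has dimension equal to the rank: 4.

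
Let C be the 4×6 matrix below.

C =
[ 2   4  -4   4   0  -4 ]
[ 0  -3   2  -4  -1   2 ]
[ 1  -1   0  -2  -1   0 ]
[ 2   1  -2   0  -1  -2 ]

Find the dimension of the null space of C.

Row reduce to echelon form.
R3 ← R3 − (1/2)·R1: [0, -3, 2, -4, -1, 2]
R4 ← R4 − R1: [0, -3, 2, -4, -1, 2]
R3 ← R3 − R2: [0, 0, 0, 0, 0, 0]
R4 ← R4 − R2: [0, 0, 0, 0, 0, 0]
2 nonzero rows, so rank(C) = 2.
C has 6 columns; by rank–nullity, nullity = 6 − 2 = 4.

4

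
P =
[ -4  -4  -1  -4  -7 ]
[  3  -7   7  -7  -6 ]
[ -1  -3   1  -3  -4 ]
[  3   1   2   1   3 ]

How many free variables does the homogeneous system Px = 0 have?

Row reduce to echelon form.
R2 ← R2 + (3/4)·R1: [0, -10, 25/4, -10, -45/4]
R3 ← R3 − (1/4)·R1: [0, -2, 5/4, -2, -9/4]
R4 ← R4 + (3/4)·R1: [0, -2, 5/4, -2, -9/4]
R3 ← R3 − (1/5)·R2: [0, 0, 0, 0, 0]
R4 ← R4 − (1/5)·R2: [0, 0, 0, 0, 0]
2 nonzero rows, so rank(P) = 2.
P has 5 columns; by rank–nullity, nullity = 5 − 2 = 3.

3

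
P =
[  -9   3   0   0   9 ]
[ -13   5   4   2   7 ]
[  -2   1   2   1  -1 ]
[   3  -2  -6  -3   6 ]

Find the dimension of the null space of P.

3

Row reduce to echelon form.
R2 ← R2 − (13/9)·R1: [0, 2/3, 4, 2, -6]
R3 ← R3 − (2/9)·R1: [0, 1/3, 2, 1, -3]
R4 ← R4 + (1/3)·R1: [0, -1, -6, -3, 9]
R3 ← R3 − (1/2)·R2: [0, 0, 0, 0, 0]
R4 ← R4 + (3/2)·R2: [0, 0, 0, 0, 0]
2 nonzero rows, so rank(P) = 2.
P has 5 columns; by rank–nullity, nullity = 5 − 2 = 3.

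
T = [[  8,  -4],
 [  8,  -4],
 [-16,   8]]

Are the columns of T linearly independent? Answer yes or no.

no

Row reduce T to echelon form.
R2 ← R2 − R1: [0, 0]
R3 ← R3 + (2)·R1: [0, 0]
1 pivot among 2 columns.
Only 1 < 2 pivot columns, so the columns are linearly dependent.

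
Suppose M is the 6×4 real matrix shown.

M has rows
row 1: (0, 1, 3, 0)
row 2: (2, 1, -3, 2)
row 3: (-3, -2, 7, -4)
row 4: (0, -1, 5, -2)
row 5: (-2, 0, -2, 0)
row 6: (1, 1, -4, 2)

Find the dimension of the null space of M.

1

Row reduce to echelon form.
Swap R1 ↔ R2
R3 ← R3 + (3/2)·R1: [0, -1/2, 5/2, -1]
R5 ← R5 + R1: [0, 1, -5, 2]
R6 ← R6 − (1/2)·R1: [0, 1/2, -5/2, 1]
R3 ← R3 + (1/2)·R2: [0, 0, 4, -1]
R4 ← R4 + R2: [0, 0, 8, -2]
R5 ← R5 − R2: [0, 0, -8, 2]
R6 ← R6 − (1/2)·R2: [0, 0, -4, 1]
R4 ← R4 − (2)·R3: [0, 0, 0, 0]
R5 ← R5 + (2)·R3: [0, 0, 0, 0]
R6 ← R6 + R3: [0, 0, 0, 0]
3 nonzero rows, so rank(M) = 3.
M has 4 columns; by rank–nullity, nullity = 4 − 3 = 1.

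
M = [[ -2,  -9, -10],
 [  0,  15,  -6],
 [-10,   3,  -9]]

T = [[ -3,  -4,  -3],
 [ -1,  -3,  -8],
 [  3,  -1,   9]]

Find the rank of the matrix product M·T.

First compute MT:
[[-15,  45, -12],
 [-33, -39, -174],
 [  0,  40, -75]]
Now row reduce the product.
R2 ← R2 − (11/5)·R1: [0, -138, -738/5]
R3 ← R3 + (20/69)·R2: [0, 0, -2709/23]
3 nonzero rows, so rank(MT) = 3.

3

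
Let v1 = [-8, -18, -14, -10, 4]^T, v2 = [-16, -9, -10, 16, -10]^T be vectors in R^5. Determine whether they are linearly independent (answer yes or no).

yes

Form the matrix with these vectors as rows and row reduce.
R2 ← R2 − (2)·R1: [0, 27, 18, 36, -18]
2 nonzero rows, so the 2 vectors span a space of dimension 2.
Since 2 = 2, the vectors are linearly independent.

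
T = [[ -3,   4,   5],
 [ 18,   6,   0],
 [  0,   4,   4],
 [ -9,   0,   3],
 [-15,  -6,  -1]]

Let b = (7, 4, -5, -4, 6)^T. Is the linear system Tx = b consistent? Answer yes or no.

no

Row reduce the augmented matrix [T | b].
R2 ← R2 + (6)·R1: [0, 30, 30, 46]
R4 ← R4 − (3)·R1: [0, -12, -12, -25]
R5 ← R5 − (5)·R1: [0, -26, -26, -29]
R3 ← R3 − (2/15)·R2: [0, 0, 0, -167/15]
R4 ← R4 + (2/5)·R2: [0, 0, 0, -33/5]
R5 ← R5 + (13/15)·R2: [0, 0, 0, 163/15]
R4 ← R4 − (99/167)·R3: [0, 0, 0, 0]
R5 ← R5 + (163/167)·R3: [0, 0, 0, 0]
The echelon form has 3 nonzero rows; the last pivot sits in the augmented column, so rank(T) = 2 but rank([T|b]) = 3.
Since the ranks differ, the system is inconsistent.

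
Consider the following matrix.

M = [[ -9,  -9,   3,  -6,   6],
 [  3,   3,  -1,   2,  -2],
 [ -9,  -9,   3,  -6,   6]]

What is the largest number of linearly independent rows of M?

1

Row reduce to echelon form.
R2 ← R2 + (1/3)·R1: [0, 0, 0, 0, 0]
R3 ← R3 − R1: [0, 0, 0, 0, 0]
Echelon form has 1 nonzero row, so rank(M) = 1.
The rank gives the maximum number of linearly independent rows: 1.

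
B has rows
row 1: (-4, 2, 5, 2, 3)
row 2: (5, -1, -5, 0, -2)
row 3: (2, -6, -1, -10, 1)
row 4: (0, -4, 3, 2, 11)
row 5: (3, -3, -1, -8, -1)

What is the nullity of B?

0

Row reduce to echelon form.
R2 ← R2 + (5/4)·R1: [0, 3/2, 5/4, 5/2, 7/4]
R3 ← R3 + (1/2)·R1: [0, -5, 3/2, -9, 5/2]
R5 ← R5 + (3/4)·R1: [0, -3/2, 11/4, -13/2, 5/4]
R3 ← R3 + (10/3)·R2: [0, 0, 17/3, -2/3, 25/3]
R4 ← R4 + (8/3)·R2: [0, 0, 19/3, 26/3, 47/3]
R5 ← R5 + R2: [0, 0, 4, -4, 3]
R4 ← R4 − (19/17)·R3: [0, 0, 0, 160/17, 108/17]
R5 ← R5 − (12/17)·R3: [0, 0, 0, -60/17, -49/17]
R5 ← R5 + (3/8)·R4: [0, 0, 0, 0, -1/2]
5 nonzero rows, so rank(B) = 5.
B has 5 columns; by rank–nullity, nullity = 5 − 5 = 0.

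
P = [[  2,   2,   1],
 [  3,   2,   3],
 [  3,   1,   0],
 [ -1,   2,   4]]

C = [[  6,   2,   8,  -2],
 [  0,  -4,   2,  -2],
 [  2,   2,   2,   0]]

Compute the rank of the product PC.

2

First compute PC:
[[ 14,  -2,  22,  -8],
 [ 24,   4,  34, -10],
 [ 18,   2,  26,  -8],
 [  2,  -2,   4,  -2]]
Now row reduce the product.
R2 ← R2 − (12/7)·R1: [0, 52/7, -26/7, 26/7]
R3 ← R3 − (9/7)·R1: [0, 32/7, -16/7, 16/7]
R4 ← R4 − (1/7)·R1: [0, -12/7, 6/7, -6/7]
R3 ← R3 − (8/13)·R2: [0, 0, 0, 0]
R4 ← R4 + (3/13)·R2: [0, 0, 0, 0]
2 nonzero rows, so rank(PC) = 2.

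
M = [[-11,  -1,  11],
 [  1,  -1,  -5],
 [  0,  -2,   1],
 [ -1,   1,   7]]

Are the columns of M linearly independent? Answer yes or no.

Row reduce M to echelon form.
R2 ← R2 + (1/11)·R1: [0, -12/11, -4]
R4 ← R4 − (1/11)·R1: [0, 12/11, 6]
R3 ← R3 − (11/6)·R2: [0, 0, 25/3]
R4 ← R4 + R2: [0, 0, 2]
R4 ← R4 − (6/25)·R3: [0, 0, 0]
3 pivots among 3 columns.
Every column is a pivot column, so the columns are linearly independent.

yes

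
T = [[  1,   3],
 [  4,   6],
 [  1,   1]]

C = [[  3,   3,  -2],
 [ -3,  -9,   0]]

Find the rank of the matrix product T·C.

2

First compute TC:
[[ -6, -24,  -2],
 [ -6, -42,  -8],
 [  0,  -6,  -2]]
Now row reduce the product.
R2 ← R2 − R1: [0, -18, -6]
R3 ← R3 − (1/3)·R2: [0, 0, 0]
2 nonzero rows, so rank(TC) = 2.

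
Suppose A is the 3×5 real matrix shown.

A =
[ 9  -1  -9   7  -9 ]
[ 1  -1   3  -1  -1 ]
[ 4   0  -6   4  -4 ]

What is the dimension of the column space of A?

Row reduce to echelon form.
R2 ← R2 − (1/9)·R1: [0, -8/9, 4, -16/9, 0]
R3 ← R3 − (4/9)·R1: [0, 4/9, -2, 8/9, 0]
R3 ← R3 + (1/2)·R2: [0, 0, 0, 0, 0]
Echelon form has 2 nonzero rows, so rank(A) = 2.
The column space has dimension equal to the rank: 2.

2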